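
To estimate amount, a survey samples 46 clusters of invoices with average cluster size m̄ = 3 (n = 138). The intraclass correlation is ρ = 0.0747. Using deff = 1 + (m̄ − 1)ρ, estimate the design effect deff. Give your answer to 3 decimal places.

1.149

deff = 1 + (3 − 1)·0.0747 = 1 + 0.1494 = 1.1494.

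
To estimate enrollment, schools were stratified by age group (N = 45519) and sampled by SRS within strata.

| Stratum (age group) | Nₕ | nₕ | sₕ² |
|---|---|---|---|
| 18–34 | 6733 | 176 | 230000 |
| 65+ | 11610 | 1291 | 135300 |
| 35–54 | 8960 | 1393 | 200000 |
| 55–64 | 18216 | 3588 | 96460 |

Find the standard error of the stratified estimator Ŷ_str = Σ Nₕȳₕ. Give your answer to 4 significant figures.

295200

Var(Ŷ_str) = Σₕ Nₕ²(1 − fₕ)sₕ²/nₕ.
18–34: 6733²·(1 − 176/6733)·230000/176 = 5.7693776 × 10^10.
65+: 11610²·(1 − 1291/11610)·135300/1291 = 1.2555713 × 10^10.
35–54: 8960²·(1 − 1393/8960)·200000/1393 = 9.7344322 × 10^9.
55–64: 18216²·(1 − 3588/18216)·96460/3588 = 7.1636242 × 10^9.
Sum = 8.7147545 × 10^10.
SE = √(8.7147545 × 10^10) = 295200.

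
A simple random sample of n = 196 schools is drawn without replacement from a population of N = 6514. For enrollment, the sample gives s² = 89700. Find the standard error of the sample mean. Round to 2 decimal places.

Under SRS without replacement, Var(ȳ) = (1 − f)·s²/n with f = n/N = 196/6514 = 0.03008904.
Var(ȳ) = (1 − 0.03008904)·89700/196 = 0.96991096·457.65306 = 443.88272.
SE(ȳ) = √(443.88272) = 21.07.

21.07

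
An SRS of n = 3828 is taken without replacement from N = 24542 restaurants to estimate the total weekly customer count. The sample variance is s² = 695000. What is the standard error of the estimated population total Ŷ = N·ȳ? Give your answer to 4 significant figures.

303800

Var(Ŷ) = N²·Var(ȳ) = N²·(1 − n/N)·s²/n.
f = 3828/24542 = 0.15597751; Var(ȳ) = 0.84402249·695000/3828 = 153.23815.
Var(Ŷ) = 24542² · 153.23815 = 9.2296834 × 10^10.
SE(Ŷ) = √(9.2296834 × 10^10) = 303800.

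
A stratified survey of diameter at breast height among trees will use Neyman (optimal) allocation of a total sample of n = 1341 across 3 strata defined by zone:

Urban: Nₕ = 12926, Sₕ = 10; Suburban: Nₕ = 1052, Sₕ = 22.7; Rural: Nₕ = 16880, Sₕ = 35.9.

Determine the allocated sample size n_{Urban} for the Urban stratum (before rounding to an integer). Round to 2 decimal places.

Neyman allocation: nₕ = n·NₕSₕ / Σⱼ NⱼSⱼ.
Σ NⱼSⱼ = 12926·10 + 1052·22.7 + 16880·35.9 = 759132.4.
n_{Urban} = 1341·12926·10 / 759132.4 = 228.34.

228.34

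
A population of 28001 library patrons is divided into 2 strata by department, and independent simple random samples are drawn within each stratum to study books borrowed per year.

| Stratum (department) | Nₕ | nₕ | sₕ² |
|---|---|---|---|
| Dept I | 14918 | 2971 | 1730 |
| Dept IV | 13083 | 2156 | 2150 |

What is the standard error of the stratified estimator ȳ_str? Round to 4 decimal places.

Var(ȳ_str) = Σₕ Wₕ²(1 − fₕ)sₕ²/nₕ with Wₕ = Nₕ/N, N = 28001.
Dept I: Wₕ = 0.53276669; term = 0.53276669²·(1 − 0.19915538)·1730/2971 = 0.13236277.
Dept IV: Wₕ = 0.46723331; term = 0.46723331²·(1 − 0.16479401)·2150/2156 = 0.18182387.
Sum = 0.31418664.
SE = √(0.31418664) = 0.5605.

0.5605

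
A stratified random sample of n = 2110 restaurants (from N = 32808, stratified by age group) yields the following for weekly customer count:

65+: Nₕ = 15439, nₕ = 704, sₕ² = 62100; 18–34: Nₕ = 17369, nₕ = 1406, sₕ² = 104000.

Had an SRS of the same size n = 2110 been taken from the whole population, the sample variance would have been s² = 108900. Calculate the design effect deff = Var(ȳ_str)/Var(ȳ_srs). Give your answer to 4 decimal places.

Var(ȳ_str) = Σ Wₕ²(1−fₕ)sₕ²/nₕ with Wₕ = Nₕ/32808:
  65+: (15439/32808)²·(1−704/15439)·62100/704 = 18.643555
  18–34: (17369/32808)²·(1−1406/17369)·104000/1406 = 19.053635
  → Var(ȳ_str) = 37.69719.
Var(ȳ_srs) = (1 − 2110/32808)·108900/2110 = 48.292062.
deff = 37.69719 / 48.292062 = 0.7806.

0.7806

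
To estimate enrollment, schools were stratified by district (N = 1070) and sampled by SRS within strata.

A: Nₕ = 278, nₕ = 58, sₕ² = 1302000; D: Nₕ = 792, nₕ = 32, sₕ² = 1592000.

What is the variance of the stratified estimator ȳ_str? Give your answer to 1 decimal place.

Var(ȳ_str) = Σₕ Wₕ²(1 − fₕ)sₕ²/nₕ with Wₕ = Nₕ/N, N = 1070.
A: Wₕ = 0.25981308; term = 0.25981308²·(1 − 0.20863309)·1302000/58 = 1199.176.
D: Wₕ = 0.74018692; term = 0.74018692²·(1 − 0.04040404)·1592000/32 = 26155.577.
Sum = 27354.753.

27354.8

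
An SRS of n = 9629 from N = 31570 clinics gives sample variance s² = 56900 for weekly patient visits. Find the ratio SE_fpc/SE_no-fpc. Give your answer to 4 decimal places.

0.8337

f = n/N = 9629/31570 = 0.30500475.
SE_no-fpc = √(s²/n) = 2.4308913; SE_fpc = √((1−f)s²/n) = 2.026546.
Ratio = √(1−f) = 0.83366375.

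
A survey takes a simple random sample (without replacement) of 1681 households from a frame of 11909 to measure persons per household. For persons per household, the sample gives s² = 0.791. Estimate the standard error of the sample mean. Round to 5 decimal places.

Under SRS without replacement, Var(ȳ) = (1 − f)·s²/n with f = n/N = 1681/11909 = 0.14115375.
Var(ȳ) = (1 − 0.14115375)·0.791/1681 = 0.85884625·4.7055324 × 10^-4 = 4.0413289 × 10^-4.
SE(ȳ) = √(4.0413289 × 10^-4) = 0.02010.

0.02010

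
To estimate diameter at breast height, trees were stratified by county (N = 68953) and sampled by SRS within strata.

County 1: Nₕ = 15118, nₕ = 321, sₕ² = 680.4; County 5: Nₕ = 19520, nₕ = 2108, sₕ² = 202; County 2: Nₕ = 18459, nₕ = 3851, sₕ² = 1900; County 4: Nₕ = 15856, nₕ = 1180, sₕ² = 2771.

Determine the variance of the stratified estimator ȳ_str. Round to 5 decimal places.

Var(ȳ_str) = Σₕ Wₕ²(1 − fₕ)sₕ²/nₕ with Wₕ = Nₕ/N, N = 68953.
County 1: Wₕ = 0.21925079; term = 0.21925079²·(1 − 0.02123297)·680.4/321 = 0.099728883.
County 5: Wₕ = 0.28309138; term = 0.28309138²·(1 − 0.10799180)·202/2108 = 0.0068501945.
County 2: Wₕ = 0.26770409; term = 0.26770409²·(1 − 0.20862452)·1900/3851 = 0.027981609.
County 4: Wₕ = 0.22995374; term = 0.22995374²·(1 − 0.07441978)·2771/1180 = 0.11493427.
Sum = 0.24949496.

0.24949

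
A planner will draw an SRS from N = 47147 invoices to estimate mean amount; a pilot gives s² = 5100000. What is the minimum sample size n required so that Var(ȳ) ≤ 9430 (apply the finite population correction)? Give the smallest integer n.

535

Without fpc, n₀ = s²/D = 5100000/9430 = 540.8271.
With fpc, (1 − n/N)·s²/n ≤ D requires n ≥ n₀/(1 + n₀/N) = 540.8271/(1 + 540.8271/47147) = 534.6936.
Rounding up, n = 535.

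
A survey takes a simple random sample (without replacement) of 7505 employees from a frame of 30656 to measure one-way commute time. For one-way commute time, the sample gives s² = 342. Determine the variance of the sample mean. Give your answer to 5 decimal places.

0.03441

Under SRS without replacement, Var(ȳ) = (1 − f)·s²/n with f = n/N = 7505/30656 = 0.24481341.
Var(ȳ) = (1 − 0.24481341)·342/7505 = 0.75518659·0.04556962 = 0.034413566.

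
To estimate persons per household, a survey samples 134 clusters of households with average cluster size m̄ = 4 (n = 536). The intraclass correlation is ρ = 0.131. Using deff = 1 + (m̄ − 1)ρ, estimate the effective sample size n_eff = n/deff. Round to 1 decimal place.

384.8

deff = 1 + (4 − 1)·0.131 = 1 + 0.393 = 1.393.
n_eff = 536 / 1.393 = 384.8.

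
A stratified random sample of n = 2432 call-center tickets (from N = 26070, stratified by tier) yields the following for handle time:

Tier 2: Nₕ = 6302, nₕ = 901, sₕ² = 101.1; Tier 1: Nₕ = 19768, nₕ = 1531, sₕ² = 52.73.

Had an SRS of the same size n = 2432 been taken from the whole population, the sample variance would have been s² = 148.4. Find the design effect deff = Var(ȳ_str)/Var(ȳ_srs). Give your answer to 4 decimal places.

Var(ȳ_str) = Σ Wₕ²(1−fₕ)sₕ²/nₕ with Wₕ = Nₕ/26070:
  Tier 2: (6302/26070)²·(1−901/6302)·101.1/901 = 0.0056194897
  Tier 1: (19768/26070)²·(1−1531/19768)·52.73/1531 = 0.018269079
  → Var(ȳ_str) = 0.023888569.
Var(ȳ_srs) = (1 − 2432/26070)·148.4/2432 = 0.05532737.
deff = 0.023888569 / 0.05532737 = 0.4318.

0.4318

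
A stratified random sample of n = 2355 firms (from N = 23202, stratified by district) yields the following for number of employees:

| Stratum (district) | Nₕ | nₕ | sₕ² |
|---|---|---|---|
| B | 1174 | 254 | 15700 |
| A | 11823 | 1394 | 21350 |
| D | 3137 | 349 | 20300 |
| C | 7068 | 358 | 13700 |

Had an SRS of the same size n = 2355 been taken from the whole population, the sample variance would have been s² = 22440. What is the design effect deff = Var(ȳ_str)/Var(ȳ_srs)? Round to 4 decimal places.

0.9284

Var(ȳ_str) = Σ Wₕ²(1−fₕ)sₕ²/nₕ with Wₕ = Nₕ/23202:
  B: (1174/23202)²·(1−254/1174)·15700/254 = 0.12401409
  A: (11823/23202)²·(1−1394/11823)·21350/1394 = 3.5079599
  D: (3137/23202)²·(1−349/3137)·20300/349 = 0.94498965
  C: (7068/23202)²·(1−358/7068)·13700/358 = 3.3713649
  → Var(ȳ_str) = 7.9483285.
Var(ȳ_srs) = (1 − 2355/23202)·22440/2355 = 8.5615044.
deff = 7.9483285 / 8.5615044 = 0.9284.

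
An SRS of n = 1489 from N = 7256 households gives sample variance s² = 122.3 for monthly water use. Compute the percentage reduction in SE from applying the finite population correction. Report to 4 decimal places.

10.8490

f = n/N = 1489/7256 = 0.20520948.
SE_no-fpc = √(s²/n) = 0.2865932; SE_fpc = √((1−f)s²/n) = 0.25550077.
Ratio = √(1−f) = 0.89151025. Reduction = 100·(1 − 0.89151025) = 10.8490%.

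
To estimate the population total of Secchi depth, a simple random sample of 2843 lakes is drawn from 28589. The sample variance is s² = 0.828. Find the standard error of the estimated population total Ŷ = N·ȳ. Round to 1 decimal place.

Var(Ŷ) = N²·Var(ȳ) = N²·(1 − n/N)·s²/n.
f = 2843/28589 = 0.09944384; Var(ȳ) = 0.90055616·0.828/2843 = 2.6227946 × 10^-4.
Var(Ŷ) = 28589² · (2.6227946 × 10^-4) = 214369.11.
SE(Ŷ) = √(214369.11) = 463.0.

463.0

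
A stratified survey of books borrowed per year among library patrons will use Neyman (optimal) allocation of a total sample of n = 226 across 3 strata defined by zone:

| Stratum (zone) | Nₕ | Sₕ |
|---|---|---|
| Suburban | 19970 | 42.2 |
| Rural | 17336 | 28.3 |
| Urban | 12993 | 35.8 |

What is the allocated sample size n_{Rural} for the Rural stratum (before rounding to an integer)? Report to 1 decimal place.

61.7

Neyman allocation: nₕ = n·NₕSₕ / Σⱼ NⱼSⱼ.
Σ NⱼSⱼ = 19970·42.2 + 17336·28.3 + 12993·35.8 = 1.7984922 × 10^6.
n_{Rural} = 226·17336·28.3 / (1.7984922 × 10^6) = 61.7.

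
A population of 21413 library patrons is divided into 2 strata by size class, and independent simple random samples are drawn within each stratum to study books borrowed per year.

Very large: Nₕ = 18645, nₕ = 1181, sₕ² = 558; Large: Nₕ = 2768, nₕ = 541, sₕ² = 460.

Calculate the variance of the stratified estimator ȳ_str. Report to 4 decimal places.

Var(ȳ_str) = Σₕ Wₕ²(1 − fₕ)sₕ²/nₕ with Wₕ = Nₕ/N, N = 21413.
Very large: Wₕ = 0.87073273; term = 0.87073273²·(1 − 0.06334138)·558/1181 = 0.33553311.
Large: Wₕ = 0.12926727; term = 0.12926727²·(1 − 0.19544798)·460/541 = 0.0114312.
Sum = 0.34696431.

0.3470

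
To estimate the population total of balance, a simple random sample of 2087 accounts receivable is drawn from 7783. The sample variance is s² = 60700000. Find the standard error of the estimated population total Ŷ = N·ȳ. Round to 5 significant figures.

Var(Ŷ) = N²·Var(ȳ) = N²·(1 − n/N)·s²/n.
f = 2087/7783 = 0.26814853; Var(ȳ) = 0.73185147·60700000/2087 = 21285.762.
Var(Ŷ) = 7783² · 21285.762 = 1.2893869 × 10^12.
SE(Ŷ) = √(1.2893869 × 10^12) = 1.1355 × 10^6.

1.1355 × 10^6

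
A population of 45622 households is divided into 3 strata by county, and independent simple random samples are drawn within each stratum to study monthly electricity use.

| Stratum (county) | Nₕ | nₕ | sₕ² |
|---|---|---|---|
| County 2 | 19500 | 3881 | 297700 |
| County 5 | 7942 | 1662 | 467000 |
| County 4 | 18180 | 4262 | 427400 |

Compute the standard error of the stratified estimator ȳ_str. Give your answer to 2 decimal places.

Var(ȳ_str) = Σₕ Wₕ²(1 − fₕ)sₕ²/nₕ with Wₕ = Nₕ/N, N = 45622.
County 2: Wₕ = 0.42742536; term = 0.42742536²·(1 − 0.19902564)·297700/3881 = 11.224691.
County 5: Wₕ = 0.17408268; term = 0.17408268²·(1 − 0.20926719)·467000/1662 = 6.7332811.
County 4: Wₕ = 0.39849196; term = 0.39849196²·(1 − 0.23443344)·427400/4262 = 12.191107.
Sum = 30.149079.
SE = √(30.149079) = 5.49.

5.49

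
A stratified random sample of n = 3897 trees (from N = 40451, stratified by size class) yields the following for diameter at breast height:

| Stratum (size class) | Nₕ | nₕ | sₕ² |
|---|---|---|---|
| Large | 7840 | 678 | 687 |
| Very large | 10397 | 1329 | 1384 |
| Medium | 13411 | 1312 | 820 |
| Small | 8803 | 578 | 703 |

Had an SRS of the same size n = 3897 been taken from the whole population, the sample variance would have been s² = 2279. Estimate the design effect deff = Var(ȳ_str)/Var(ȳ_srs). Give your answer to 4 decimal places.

Var(ȳ_str) = Σ Wₕ²(1−fₕ)sₕ²/nₕ with Wₕ = Nₕ/40451:
  Large: (7840/40451)²·(1−678/7840)·687/678 = 0.034771137
  Very large: (10397/40451)²·(1−1329/10397)·1384/1329 = 0.060002886
  Medium: (13411/40451)²·(1−1312/13411)·820/1312 = 0.061977226
  Small: (8803/40451)²·(1−578/8803)·703/578 = 0.053818993
  → Var(ȳ_str) = 0.21057024.
Var(ȳ_srs) = (1 − 3897/40451)·2279/3897 = 0.52846906.
deff = 0.21057024 / 0.52846906 = 0.3985.

0.3985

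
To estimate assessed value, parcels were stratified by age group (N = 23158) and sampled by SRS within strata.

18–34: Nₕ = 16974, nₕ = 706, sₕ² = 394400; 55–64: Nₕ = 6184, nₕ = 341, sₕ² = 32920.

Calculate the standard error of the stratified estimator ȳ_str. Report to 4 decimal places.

17.1506

Var(ȳ_str) = Σₕ Wₕ²(1 − fₕ)sₕ²/nₕ with Wₕ = Nₕ/N, N = 23158.
18–34: Wₕ = 0.73296485; term = 0.73296485²·(1 − 0.04159302)·394400/706 = 287.63946.
55–64: Wₕ = 0.26703515; term = 0.26703515²·(1 − 0.05514230)·32920/341 = 6.5044221.
Sum = 294.14388.
SE = √(294.14388) = 17.1506.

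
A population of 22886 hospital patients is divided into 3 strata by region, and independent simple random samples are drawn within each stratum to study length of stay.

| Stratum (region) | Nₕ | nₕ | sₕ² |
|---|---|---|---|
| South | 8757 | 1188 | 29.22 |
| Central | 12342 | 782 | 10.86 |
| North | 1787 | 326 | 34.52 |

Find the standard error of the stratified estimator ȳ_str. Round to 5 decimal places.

0.08616

Var(ȳ_str) = Σₕ Wₕ²(1 − fₕ)sₕ²/nₕ with Wₕ = Nₕ/N, N = 22886.
South: Wₕ = 0.38263567; term = 0.38263567²·(1 − 0.13566290)·29.22/1188 = 0.0031125608.
Central: Wₕ = 0.53928166; term = 0.53928166²·(1 − 0.06336088)·10.86/782 = 0.0037829157.
North: Wₕ = 0.07808267; term = 0.07808267²·(1 − 0.18242865)·34.52/326 = 5.2782283 × 10^-4.
Sum = 0.0074232993.
SE = √(0.0074232993) = 0.08616.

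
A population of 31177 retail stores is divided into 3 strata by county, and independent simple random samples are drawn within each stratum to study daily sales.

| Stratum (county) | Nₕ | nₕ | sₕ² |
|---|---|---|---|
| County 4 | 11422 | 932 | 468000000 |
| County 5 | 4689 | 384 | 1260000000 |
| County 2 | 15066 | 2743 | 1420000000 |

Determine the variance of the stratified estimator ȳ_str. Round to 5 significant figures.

Var(ȳ_str) = Σₕ Wₕ²(1 − fₕ)sₕ²/nₕ with Wₕ = Nₕ/N, N = 31177.
County 4: Wₕ = 0.36635982; term = 0.36635982²·(1 − 0.08159692)·468000000/932 = 61898.331.
County 5: Wₕ = 0.15039933; term = 0.15039933²·(1 − 0.08189379)·1260000000/384 = 68143.442.
County 2: Wₕ = 0.48324085; term = 0.48324085²·(1 − 0.18206558)·1420000000/2743 = 98879.965.
Sum = 228921.74.

228920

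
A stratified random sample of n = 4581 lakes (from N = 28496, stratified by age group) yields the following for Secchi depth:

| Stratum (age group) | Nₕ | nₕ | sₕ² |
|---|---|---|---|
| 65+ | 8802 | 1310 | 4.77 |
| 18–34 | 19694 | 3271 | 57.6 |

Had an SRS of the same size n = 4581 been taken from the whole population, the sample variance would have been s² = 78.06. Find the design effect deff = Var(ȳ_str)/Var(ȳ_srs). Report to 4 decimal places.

0.5111

Var(ȳ_str) = Σ Wₕ²(1−fₕ)sₕ²/nₕ with Wₕ = Nₕ/28496:
  65+: (8802/28496)²·(1−1310/8802)·4.77/1310 = 2.9570483 × 10^-4
  18–34: (19694/28496)²·(1−3271/19694)·57.6/3271 = 0.007013916
  → Var(ȳ_str) = 0.0073096208.
Var(ȳ_srs) = (1 − 4581/28496)·78.06/4581 = 0.014300616.
deff = 0.0073096208 / 0.014300616 = 0.5111.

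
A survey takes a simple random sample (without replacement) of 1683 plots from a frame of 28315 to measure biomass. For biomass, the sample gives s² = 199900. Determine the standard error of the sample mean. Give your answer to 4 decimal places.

Under SRS without replacement, Var(ȳ) = (1 − f)·s²/n with f = n/N = 1683/28315 = 0.05943846.
Var(ȳ) = (1 − 0.05943846)·199900/1683 = 0.94056154·118.776 = 111.71613.
SE(ȳ) = √(111.71613) = 10.5696.

10.5696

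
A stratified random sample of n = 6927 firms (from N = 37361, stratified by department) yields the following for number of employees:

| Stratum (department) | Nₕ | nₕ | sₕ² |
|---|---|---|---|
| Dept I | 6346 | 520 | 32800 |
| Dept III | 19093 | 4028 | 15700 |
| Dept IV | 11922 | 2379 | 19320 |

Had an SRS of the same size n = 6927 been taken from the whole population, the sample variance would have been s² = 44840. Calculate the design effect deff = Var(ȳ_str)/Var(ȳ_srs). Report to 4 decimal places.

0.5947

Var(ȳ_str) = Σ Wₕ²(1−fₕ)sₕ²/nₕ with Wₕ = Nₕ/37361:
  Dept I: (6346/37361)²·(1−520/6346)·32800/520 = 1.6707215
  Dept III: (19093/37361)²·(1−4028/19093)·15700/4028 = 0.80318671
  Dept IV: (11922/37361)²·(1−2379/11922)·19320/2379 = 0.66192645
  → Var(ȳ_str) = 3.1358347.
Var(ȳ_srs) = (1 − 6927/37361)·44840/6927 = 5.2730387.
deff = 3.1358347 / 5.2730387 = 0.5947.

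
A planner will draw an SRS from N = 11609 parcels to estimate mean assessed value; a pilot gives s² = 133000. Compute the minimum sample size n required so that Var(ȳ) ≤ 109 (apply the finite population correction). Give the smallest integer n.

1105

Without fpc, n₀ = s²/D = 133000/109 = 1220.1835.
With fpc, (1 − n/N)·s²/n ≤ D requires n ≥ n₀/(1 + n₀/N) = 1220.1835/(1 + 1220.1835/11609) = 1104.1319.
Rounding up, n = 1105.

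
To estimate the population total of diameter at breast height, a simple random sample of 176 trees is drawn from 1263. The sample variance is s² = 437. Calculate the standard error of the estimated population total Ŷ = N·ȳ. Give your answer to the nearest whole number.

1846

Var(Ŷ) = N²·Var(ȳ) = N²·(1 − n/N)·s²/n.
f = 176/1263 = 0.13935075; Var(ȳ) = 0.86064925·437/176 = 2.136953.
Var(Ŷ) = 1263² · 2.136953 = 3.4088012 × 10^6.
SE(Ŷ) = √(3.4088012 × 10^6) = 1846.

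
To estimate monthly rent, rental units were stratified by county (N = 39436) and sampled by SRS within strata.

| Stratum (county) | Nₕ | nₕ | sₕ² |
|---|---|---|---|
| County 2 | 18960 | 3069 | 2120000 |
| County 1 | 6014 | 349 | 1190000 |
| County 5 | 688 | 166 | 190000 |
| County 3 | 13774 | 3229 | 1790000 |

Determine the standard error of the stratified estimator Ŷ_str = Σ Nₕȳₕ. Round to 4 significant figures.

Var(Ŷ_str) = Σₕ Nₕ²(1 − fₕ)sₕ²/nₕ.
County 2: 18960²·(1 − 3069/18960)·2120000/3069 = 2.0812705 × 10^11.
County 1: 6014²·(1 − 349/6014)·1190000/349 = 1.1616756 × 10^11.
County 5: 688²·(1 − 166/688)·190000/166 = 4.1105928 × 10^8.
County 3: 13774²·(1 − 3229/13774)·1790000/3229 = 8.0517753 × 10^10.
Sum = 4.0522342 × 10^11.
SE = √(4.0522342 × 10^11) = 636600.

636600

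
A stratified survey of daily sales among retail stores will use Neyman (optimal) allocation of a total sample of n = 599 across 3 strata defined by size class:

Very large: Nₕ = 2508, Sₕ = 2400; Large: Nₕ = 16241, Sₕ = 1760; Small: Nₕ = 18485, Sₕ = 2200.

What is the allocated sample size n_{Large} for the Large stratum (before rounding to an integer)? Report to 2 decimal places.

227.47

Neyman allocation: nₕ = n·NₕSₕ / Σⱼ NⱼSⱼ.
Σ NⱼSⱼ = 2508·2400 + 16241·1760 + 18485·2200 = 7.527036 × 10^7.
n_{Large} = 599·16241·1760 / (7.527036 × 10^7) = 227.47.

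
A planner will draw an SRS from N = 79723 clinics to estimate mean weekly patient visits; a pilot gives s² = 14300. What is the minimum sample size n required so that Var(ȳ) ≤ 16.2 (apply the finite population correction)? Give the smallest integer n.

Without fpc, n₀ = s²/D = 14300/16.2 = 882.7160.
With fpc, (1 − n/N)·s²/n ≤ D requires n ≥ n₀/(1 + n₀/N) = 882.7160/(1 + 882.7160/79723) = 873.0493.
Rounding up, n = 874.

874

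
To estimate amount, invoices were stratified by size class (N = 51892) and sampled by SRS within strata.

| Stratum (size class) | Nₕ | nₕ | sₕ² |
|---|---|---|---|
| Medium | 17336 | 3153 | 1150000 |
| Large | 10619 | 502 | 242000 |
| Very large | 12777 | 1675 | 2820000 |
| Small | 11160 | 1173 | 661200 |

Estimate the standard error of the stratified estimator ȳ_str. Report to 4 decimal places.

12.8279

Var(ȳ_str) = Σₕ Wₕ²(1 − fₕ)sₕ²/nₕ with Wₕ = Nₕ/N, N = 51892.
Medium: Wₕ = 0.33407847; term = 0.33407847²·(1 − 0.18187587)·1150000/3153 = 33.303513.
Large: Wₕ = 0.20463655; term = 0.20463655²·(1 − 0.04727375)·242000/502 = 19.232963.
Very large: Wₕ = 0.24622292; term = 0.24622292²·(1 − 0.13109494)·2820000/1675 = 88.687742.
Small: Wₕ = 0.21506205; term = 0.21506205²·(1 − 0.10510753)·661200/1173 = 23.330995.
Sum = 164.55521.
SE = √(164.55521) = 12.8279.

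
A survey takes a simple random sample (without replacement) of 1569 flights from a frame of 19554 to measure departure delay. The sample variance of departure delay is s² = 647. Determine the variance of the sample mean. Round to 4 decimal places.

0.3793

Under SRS without replacement, Var(ȳ) = (1 − f)·s²/n with f = n/N = 1569/19554 = 0.08023934.
Var(ȳ) = (1 − 0.08023934)·647/1569 = 0.91976066·0.41236456 = 0.3792767.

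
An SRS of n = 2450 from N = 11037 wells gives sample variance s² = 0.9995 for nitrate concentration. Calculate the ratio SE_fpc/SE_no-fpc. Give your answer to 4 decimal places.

f = n/N = 2450/11037 = 0.22198061.
SE_no-fpc = √(s²/n) = 0.020197999; SE_fpc = √((1−f)s²/n) = 0.017815728.
Ratio = √(1−f) = 0.88205407.

0.8821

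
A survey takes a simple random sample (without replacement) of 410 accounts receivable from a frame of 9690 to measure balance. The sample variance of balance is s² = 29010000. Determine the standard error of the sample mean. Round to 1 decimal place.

260.3

Under SRS without replacement, Var(ȳ) = (1 − f)·s²/n with f = n/N = 410/9690 = 0.04231166.
Var(ȳ) = (1 − 0.04231166)·29010000/410 = 0.95768834·70756.098 = 67762.29.
SE(ȳ) = √(67762.29) = 260.3.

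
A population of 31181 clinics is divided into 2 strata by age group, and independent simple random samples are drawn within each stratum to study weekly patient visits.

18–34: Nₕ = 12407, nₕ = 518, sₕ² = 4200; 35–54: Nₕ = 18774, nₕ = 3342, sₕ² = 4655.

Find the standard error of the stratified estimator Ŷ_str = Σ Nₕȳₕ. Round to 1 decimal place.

Var(Ŷ_str) = Σₕ Nₕ²(1 − fₕ)sₕ²/nₕ.
18–34: 12407²·(1 − 518/12407)·4200/518 = 1.1960013 × 10^9.
35–54: 18774²·(1 − 3342/18774)·4655/3342 = 4.0354528 × 10^8.
Sum = 1.5995466 × 10^9.
SE = √(1.5995466 × 10^9) = 39994.3.

39994.3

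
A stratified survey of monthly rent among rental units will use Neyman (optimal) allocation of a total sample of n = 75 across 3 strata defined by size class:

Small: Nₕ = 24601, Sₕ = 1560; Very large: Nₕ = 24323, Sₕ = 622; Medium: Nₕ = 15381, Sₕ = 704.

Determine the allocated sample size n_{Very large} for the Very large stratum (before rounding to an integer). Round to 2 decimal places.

Neyman allocation: nₕ = n·NₕSₕ / Σⱼ NⱼSⱼ.
Σ NⱼSⱼ = 24601·1560 + 24323·622 + 15381·704 = 6.433469 × 10^7.
n_{Very large} = 75·24323·622 / (6.433469 × 10^7) = 17.64.

17.64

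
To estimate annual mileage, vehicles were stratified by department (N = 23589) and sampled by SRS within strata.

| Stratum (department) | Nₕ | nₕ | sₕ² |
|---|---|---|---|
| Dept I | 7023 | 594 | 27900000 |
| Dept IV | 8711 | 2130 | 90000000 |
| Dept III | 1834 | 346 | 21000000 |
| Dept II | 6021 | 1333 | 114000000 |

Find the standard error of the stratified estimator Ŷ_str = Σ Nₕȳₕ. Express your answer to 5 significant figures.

Var(Ŷ_str) = Σₕ Nₕ²(1 − fₕ)sₕ²/nₕ.
Dept I: 7023²·(1 − 594/7023)·27900000/594 = 2.1207225 × 10^12.
Dept IV: 8711²·(1 − 2130/8711)·90000000/2130 = 2.4222715 × 10^12.
Dept III: 1834²·(1 − 346/1834)·21000000/346 = 1.6563246 × 10^11.
Dept II: 6021²·(1 − 1333/6021)·114000000/1333 = 2.4139648 × 10^12.
Sum = 7.1225913 × 10^12.
SE = √(7.1225913 × 10^12) = 2.6688 × 10^6.

2.6688 × 10^6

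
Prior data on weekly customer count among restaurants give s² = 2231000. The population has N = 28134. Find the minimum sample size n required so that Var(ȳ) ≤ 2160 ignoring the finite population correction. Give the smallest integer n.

Without fpc, n₀ = s²/D = 2231000/2160 = 1032.8704.
Rounding up, n = 1033.

1033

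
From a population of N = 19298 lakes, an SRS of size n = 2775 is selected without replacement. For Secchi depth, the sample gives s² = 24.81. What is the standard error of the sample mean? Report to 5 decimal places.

0.08749

Under SRS without replacement, Var(ȳ) = (1 − f)·s²/n with f = n/N = 2775/19298 = 0.14379728.
Var(ȳ) = (1 − 0.14379728)·24.81/2775 = 0.85620272·0.0089405405 = 0.0076549151.
SE(ȳ) = √(0.0076549151) = 0.08749.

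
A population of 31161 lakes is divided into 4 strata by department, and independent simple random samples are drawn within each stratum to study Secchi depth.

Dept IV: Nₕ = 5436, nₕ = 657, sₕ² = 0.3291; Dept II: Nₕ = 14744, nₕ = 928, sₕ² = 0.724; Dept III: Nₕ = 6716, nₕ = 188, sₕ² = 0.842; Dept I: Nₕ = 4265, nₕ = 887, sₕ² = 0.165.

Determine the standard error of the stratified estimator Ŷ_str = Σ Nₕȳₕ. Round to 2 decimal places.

Var(Ŷ_str) = Σₕ Nₕ²(1 − fₕ)sₕ²/nₕ.
Dept IV: 5436²·(1 − 657/5436)·0.3291/657 = 13013.047.
Dept II: 14744²·(1 − 928/14744)·0.724/928 = 158923.54.
Dept III: 6716²·(1 − 188/6716)·0.842/188 = 196356.41.
Dept I: 4265²·(1 − 887/4265)·0.165/887 = 2680.026.
Sum = 370973.02.
SE = √(370973.02) = 609.08.

609.08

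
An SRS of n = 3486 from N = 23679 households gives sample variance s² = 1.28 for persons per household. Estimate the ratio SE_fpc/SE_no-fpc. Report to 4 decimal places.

f = n/N = 3486/23679 = 0.14721905.
SE_no-fpc = √(s²/n) = 0.01916202; SE_fpc = √((1−f)s²/n) = 0.017695386.
Ratio = √(1−f) = 0.92346139.

0.9235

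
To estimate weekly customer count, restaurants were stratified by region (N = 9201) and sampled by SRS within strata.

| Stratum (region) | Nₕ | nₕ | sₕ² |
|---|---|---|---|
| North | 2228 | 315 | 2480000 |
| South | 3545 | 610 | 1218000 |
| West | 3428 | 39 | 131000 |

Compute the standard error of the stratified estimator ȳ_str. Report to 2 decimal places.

Var(ȳ_str) = Σₕ Wₕ²(1 − fₕ)sₕ²/nₕ with Wₕ = Nₕ/N, N = 9201.
North: Wₕ = 0.24214759; term = 0.24214759²·(1 − 0.14138241)·2480000/315 = 396.37041.
South: Wₕ = 0.38528421; term = 0.38528421²·(1 − 0.17207334)·1218000/610 = 245.39841.
West: Wₕ = 0.37256820; term = 0.37256820²·(1 − 0.01137690)·131000/39 = 460.94489.
Sum = 1102.7137.
SE = √(1102.7137) = 33.21.

33.21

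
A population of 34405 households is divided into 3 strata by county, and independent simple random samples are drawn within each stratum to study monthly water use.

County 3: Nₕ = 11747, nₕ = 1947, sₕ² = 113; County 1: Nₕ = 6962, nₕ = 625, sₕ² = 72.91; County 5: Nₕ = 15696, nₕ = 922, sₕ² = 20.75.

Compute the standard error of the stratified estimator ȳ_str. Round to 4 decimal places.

0.1200

Var(ȳ_str) = Σₕ Wₕ²(1 − fₕ)sₕ²/nₕ with Wₕ = Nₕ/N, N = 34405.
County 3: Wₕ = 0.34143293; term = 0.34143293²·(1 − 0.16574445)·113/1947 = 0.0056444602.
County 1: Wₕ = 0.20235431; term = 0.20235431²·(1 − 0.08977305)·72.91/625 = 0.0043479214.
County 5: Wₕ = 0.45621276; term = 0.45621276²·(1 − 0.05874108)·20.75/922 = 0.0044089091.
Sum = 0.014401291.
SE = √(0.014401291) = 0.1200.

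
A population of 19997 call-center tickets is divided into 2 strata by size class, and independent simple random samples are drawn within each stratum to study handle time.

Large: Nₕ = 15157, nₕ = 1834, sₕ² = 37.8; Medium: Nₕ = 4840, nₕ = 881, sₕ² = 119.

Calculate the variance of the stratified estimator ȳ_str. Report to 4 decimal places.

0.0169

Var(ȳ_str) = Σₕ Wₕ²(1 − fₕ)sₕ²/nₕ with Wₕ = Nₕ/N, N = 19997.
Large: Wₕ = 0.75796369; term = 0.75796369²·(1 − 0.12100020)·37.8/1834 = 0.010408258.
Medium: Wₕ = 0.24203631; term = 0.24203631²·(1 − 0.18202479)·119/881 = 0.0064725024.
Sum = 0.01688076.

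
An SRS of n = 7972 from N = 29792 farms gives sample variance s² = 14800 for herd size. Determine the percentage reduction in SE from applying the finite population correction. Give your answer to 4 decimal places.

f = n/N = 7972/29792 = 0.26758861.
SE_no-fpc = √(s²/n) = 1.3625336; SE_fpc = √((1−f)s²/n) = 1.1660704.
Ratio = √(1−f) = 0.85581037. Reduction = 100·(1 − 0.85581037) = 14.4190%.

14.4190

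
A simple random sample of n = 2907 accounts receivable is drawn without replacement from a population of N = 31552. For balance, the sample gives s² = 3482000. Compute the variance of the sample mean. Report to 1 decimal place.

Under SRS without replacement, Var(ȳ) = (1 − f)·s²/n with f = n/N = 2907/31552 = 0.09213362.
Var(ȳ) = (1 − 0.09213362)·3482000/2907 = 0.90786638·1197.7984 = 1087.4409.

1087.4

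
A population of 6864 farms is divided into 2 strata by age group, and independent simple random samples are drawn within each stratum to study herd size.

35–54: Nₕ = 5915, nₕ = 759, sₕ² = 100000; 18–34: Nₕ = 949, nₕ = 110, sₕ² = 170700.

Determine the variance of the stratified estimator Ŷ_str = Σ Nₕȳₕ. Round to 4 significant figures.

Var(Ŷ_str) = Σₕ Nₕ²(1 − fₕ)sₕ²/nₕ.
35–54: 5915²·(1 − 759/5915)·100000/759 = 4.0181476 × 10^9.
18–34: 949²·(1 − 110/949)·170700/110 = 1.2355747 × 10^9.
Sum = 5.2537223 × 10^9.

5.254 × 10^9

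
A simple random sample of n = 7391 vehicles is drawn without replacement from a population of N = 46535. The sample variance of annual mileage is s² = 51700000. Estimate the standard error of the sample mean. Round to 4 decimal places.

Under SRS without replacement, Var(ȳ) = (1 − f)·s²/n with f = n/N = 7391/46535 = 0.15882669.
Var(ȳ) = (1 − 0.15882669)·51700000/7391 = 0.84117331·6994.9939 = 5884.0022.
SE(ȳ) = √(5884.0022) = 76.7072.

76.7072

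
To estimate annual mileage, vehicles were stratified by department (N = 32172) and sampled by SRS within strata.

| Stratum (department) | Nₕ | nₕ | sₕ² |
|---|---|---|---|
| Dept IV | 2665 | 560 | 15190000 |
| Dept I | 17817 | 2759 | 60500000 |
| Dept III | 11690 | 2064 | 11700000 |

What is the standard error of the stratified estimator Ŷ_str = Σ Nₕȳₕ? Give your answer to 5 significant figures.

2.5832 × 10^6

Var(Ŷ_str) = Σₕ Nₕ²(1 − fₕ)sₕ²/nₕ.
Dept IV: 2665²·(1 − 560/2665)·15190000/560 = 1.521665 × 10^11.
Dept I: 17817²·(1 − 2759/17817)·60500000/2759 = 5.8830907 × 10^12.
Dept III: 11690²·(1 − 2064/11690)·11700000/2064 = 6.378764 × 10^11.
Sum = 6.6731336 × 10^12.
SE = √(6.6731336 × 10^12) = 2.5832 × 10^6.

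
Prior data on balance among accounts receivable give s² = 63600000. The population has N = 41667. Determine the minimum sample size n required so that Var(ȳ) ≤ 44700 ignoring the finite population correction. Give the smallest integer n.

Without fpc, n₀ = s²/D = 63600000/44700 = 1422.8188.
Rounding up, n = 1423.

1423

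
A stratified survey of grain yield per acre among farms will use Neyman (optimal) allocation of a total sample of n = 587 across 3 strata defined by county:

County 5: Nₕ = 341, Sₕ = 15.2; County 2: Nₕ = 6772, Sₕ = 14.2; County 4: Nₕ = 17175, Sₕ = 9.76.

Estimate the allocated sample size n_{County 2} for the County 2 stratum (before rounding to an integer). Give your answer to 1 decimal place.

Neyman allocation: nₕ = n·NₕSₕ / Σⱼ NⱼSⱼ.
Σ NⱼSⱼ = 341·15.2 + 6772·14.2 + 17175·9.76 = 268973.6.
n_{County 2} = 587·6772·14.2 / 268973.6 = 209.9.

209.9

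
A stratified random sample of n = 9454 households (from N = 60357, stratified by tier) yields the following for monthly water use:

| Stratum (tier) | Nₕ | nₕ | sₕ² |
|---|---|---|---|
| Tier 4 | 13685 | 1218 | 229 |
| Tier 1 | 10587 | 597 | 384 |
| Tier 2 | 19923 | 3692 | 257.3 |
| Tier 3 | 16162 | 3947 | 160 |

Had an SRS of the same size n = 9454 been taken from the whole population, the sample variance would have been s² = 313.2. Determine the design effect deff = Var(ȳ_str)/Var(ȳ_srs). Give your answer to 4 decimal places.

Var(ȳ_str) = Σ Wₕ²(1−fₕ)sₕ²/nₕ with Wₕ = Nₕ/60357:
  Tier 4: (13685/60357)²·(1−1218/13685)·229/1218 = 0.0088052089
  Tier 1: (10587/60357)²·(1−597/10587)·384/597 = 0.018674114
  Tier 2: (19923/60357)²·(1−3692/19923)·257.3/3692 = 0.0061861838
  Tier 3: (16162/60357)²·(1−3947/16162)·160/3947 = 0.0021967778
  → Var(ȳ_str) = 0.035862285.
Var(ȳ_srs) = (1 − 9454/60357)·313.2/9454 = 0.02793971.
deff = 0.035862285 / 0.02793971 = 1.2836.

1.2836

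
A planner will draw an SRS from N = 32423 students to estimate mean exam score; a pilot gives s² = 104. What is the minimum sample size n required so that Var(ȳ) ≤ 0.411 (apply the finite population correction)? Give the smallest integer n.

Without fpc, n₀ = s²/D = 104/0.411 = 253.0414.
With fpc, (1 − n/N)·s²/n ≤ D requires n ≥ n₀/(1 + n₀/N) = 253.0414/(1 + 253.0414/32423) = 251.0819.
Rounding up, n = 252.

252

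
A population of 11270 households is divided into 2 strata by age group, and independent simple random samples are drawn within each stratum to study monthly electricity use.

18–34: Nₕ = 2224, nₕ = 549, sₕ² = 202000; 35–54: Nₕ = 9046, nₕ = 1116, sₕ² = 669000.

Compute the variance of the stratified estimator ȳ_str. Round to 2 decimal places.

349.36

Var(ȳ_str) = Σₕ Wₕ²(1 − fₕ)sₕ²/nₕ with Wₕ = Nₕ/N, N = 11270.
18–34: Wₕ = 0.19733807; term = 0.19733807²·(1 − 0.24685252)·202000/549 = 10.791474.
35–54: Wₕ = 0.80266193; term = 0.80266193²·(1 − 0.12336945)·669000/1116 = 338.5664.
Sum = 349.35787.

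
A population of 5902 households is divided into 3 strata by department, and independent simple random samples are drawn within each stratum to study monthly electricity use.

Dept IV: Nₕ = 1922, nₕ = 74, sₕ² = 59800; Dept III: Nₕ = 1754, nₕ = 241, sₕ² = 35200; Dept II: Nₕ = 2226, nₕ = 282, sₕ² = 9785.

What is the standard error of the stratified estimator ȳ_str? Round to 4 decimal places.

9.8913

Var(ȳ_str) = Σₕ Wₕ²(1 − fₕ)sₕ²/nₕ with Wₕ = Nₕ/N, N = 5902.
Dept IV: Wₕ = 0.32565232; term = 0.32565232²·(1 − 0.03850156)·59800/74 = 82.399847.
Dept III: Wₕ = 0.29718739; term = 0.29718739²·(1 − 0.13740023)·35200/241 = 11.127452.
Dept II: Wₕ = 0.37716028; term = 0.37716028²·(1 − 0.12668464)·9785/282 = 4.3105703.
Sum = 97.837869.
SE = √(97.837869) = 9.8913.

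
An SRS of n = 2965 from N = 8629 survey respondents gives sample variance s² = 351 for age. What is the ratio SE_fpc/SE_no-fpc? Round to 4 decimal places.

f = n/N = 2965/8629 = 0.34360876.
SE_no-fpc = √(s²/n) = 0.34406556; SE_fpc = √((1−f)s²/n) = 0.27875496.
Ratio = √(1−f) = 0.81017976.

0.8102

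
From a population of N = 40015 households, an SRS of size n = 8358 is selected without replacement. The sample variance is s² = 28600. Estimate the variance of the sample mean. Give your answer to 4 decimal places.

Under SRS without replacement, Var(ȳ) = (1 − f)·s²/n with f = n/N = 8358/40015 = 0.20887167.
Var(ȳ) = (1 − 0.20887167)·28600/8358 = 0.79112833·3.4218713 = 2.7071393.

2.7071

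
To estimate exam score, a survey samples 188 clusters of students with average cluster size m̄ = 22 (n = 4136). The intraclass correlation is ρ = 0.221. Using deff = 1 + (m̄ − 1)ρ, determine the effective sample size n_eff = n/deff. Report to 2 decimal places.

deff = 1 + (22 − 1)·0.221 = 1 + 4.641 = 5.641.
n_eff = 4136 / 5.641 = 733.20.

733.20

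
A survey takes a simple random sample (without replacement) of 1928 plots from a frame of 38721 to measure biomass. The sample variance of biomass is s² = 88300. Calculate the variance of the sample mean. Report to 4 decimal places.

43.5183

Under SRS without replacement, Var(ȳ) = (1 − f)·s²/n with f = n/N = 1928/38721 = 0.04979210.
Var(ȳ) = (1 − 0.04979210)·88300/1928 = 0.95020790·45.798755 = 43.518339.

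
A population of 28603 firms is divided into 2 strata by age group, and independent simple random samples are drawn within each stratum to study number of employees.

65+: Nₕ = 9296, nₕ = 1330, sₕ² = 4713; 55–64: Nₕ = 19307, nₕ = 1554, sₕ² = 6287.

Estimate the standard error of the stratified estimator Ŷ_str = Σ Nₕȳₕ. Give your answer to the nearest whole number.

40609

Var(Ŷ_str) = Σₕ Nₕ²(1 − fₕ)sₕ²/nₕ.
65+: 9296²·(1 − 1330/9296)·4713/1330 = 2.6241111 × 10^8.
55–64: 19307²·(1 − 1554/19307)·6287/1554 = 1.3866888 × 10^9.
Sum = 1.6490999 × 10^9.
SE = √(1.6490999 × 10^9) = 40609.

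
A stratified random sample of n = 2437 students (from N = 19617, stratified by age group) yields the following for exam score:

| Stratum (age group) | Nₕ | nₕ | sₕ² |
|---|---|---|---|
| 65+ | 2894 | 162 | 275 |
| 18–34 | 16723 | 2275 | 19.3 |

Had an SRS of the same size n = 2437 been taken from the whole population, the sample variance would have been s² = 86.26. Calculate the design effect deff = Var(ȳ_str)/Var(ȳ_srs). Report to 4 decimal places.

Var(ȳ_str) = Σ Wₕ²(1−fₕ)sₕ²/nₕ with Wₕ = Nₕ/19617:
  65+: (2894/19617)²·(1−162/2894)·275/162 = 0.034876405
  18–34: (16723/19617)²·(1−2275/16723)·19.3/2275 = 0.0053263861
  → Var(ȳ_str) = 0.040202791.
Var(ȳ_srs) = (1 − 2437/19617)·86.26/2437 = 0.030998772.
deff = 0.040202791 / 0.030998772 = 1.2969.

1.2969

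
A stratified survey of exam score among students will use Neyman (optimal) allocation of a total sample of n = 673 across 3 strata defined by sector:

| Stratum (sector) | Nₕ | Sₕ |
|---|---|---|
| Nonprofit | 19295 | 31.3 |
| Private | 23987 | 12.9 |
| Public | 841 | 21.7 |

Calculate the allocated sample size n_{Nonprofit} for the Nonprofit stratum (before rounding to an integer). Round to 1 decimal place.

436.3

Neyman allocation: nₕ = n·NₕSₕ / Σⱼ NⱼSⱼ.
Σ NⱼSⱼ = 19295·31.3 + 23987·12.9 + 841·21.7 = 931615.5.
n_{Nonprofit} = 673·19295·31.3 / 931615.5 = 436.3.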